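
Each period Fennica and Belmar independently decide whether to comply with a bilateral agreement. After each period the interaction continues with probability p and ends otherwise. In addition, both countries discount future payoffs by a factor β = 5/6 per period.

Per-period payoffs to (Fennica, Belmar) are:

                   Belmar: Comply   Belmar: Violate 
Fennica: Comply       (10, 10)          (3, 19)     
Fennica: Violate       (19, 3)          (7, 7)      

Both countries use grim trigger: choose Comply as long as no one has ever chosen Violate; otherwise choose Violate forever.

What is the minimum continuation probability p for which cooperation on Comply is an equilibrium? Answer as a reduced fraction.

Expected continuation weight on next period's payoff is β·p = 5/6·p, which plays the role of the discount factor.
Cooperation requires 5/6·p ≥ (19−10)/(19−7) = 3/4, hence p ≥ 9/10.

9/10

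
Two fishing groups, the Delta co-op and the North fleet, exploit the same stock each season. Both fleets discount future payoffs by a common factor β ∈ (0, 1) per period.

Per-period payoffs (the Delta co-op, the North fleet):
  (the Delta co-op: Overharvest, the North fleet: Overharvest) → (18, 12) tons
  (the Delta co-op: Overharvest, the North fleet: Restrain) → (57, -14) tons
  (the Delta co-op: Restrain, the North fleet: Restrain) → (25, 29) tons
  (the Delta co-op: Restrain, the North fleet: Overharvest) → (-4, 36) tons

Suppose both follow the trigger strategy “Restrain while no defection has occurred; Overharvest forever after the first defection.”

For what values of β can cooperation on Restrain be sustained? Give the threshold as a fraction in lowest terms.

32/39

the Delta co-op: cooperation gives 25 each period; deviation gives 57 once then 18 forever.
  25/(1−β) ≥ 57 + 18β/(1−β) ⇒ β ≥ 32/39.
the North fleet: cooperation gives 29 each period; deviation gives 36 once then 12 forever.
  β ≥ 7/24.
Both must hold, so the binding constraint is the Delta co-op's: β ≥ 32/39.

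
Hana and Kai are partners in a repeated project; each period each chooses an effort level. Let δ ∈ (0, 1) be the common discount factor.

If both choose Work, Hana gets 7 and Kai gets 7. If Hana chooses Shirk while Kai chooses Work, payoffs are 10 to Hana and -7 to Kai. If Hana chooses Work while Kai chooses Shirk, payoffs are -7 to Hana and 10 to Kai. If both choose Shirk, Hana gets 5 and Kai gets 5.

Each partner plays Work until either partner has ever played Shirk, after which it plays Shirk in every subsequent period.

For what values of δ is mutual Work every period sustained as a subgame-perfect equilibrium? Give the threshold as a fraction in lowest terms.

One-period gain from deviating is 10 − 7 = 3. The loss is 7 − 5 = 2 in every subsequent period, with present value 2·δ/(1−δ).
Deviation is unprofitable when 2·δ/(1−δ) ≥ 3, i.e. δ/(1−δ) ≥ 3/2.
Equivalently δ ≥ 3/(3+2) = 3/5.

3/5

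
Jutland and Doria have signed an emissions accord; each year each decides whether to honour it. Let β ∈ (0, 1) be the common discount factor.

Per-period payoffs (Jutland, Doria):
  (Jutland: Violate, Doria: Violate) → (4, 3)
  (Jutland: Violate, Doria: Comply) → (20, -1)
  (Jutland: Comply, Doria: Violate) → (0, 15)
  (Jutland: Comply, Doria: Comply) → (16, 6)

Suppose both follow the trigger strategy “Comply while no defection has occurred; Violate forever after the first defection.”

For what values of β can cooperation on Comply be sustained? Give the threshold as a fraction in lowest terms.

Jutland: cooperation gives 16 each period; deviation gives 20 once then 4 forever.
  16/(1−β) ≥ 20 + 4β/(1−β) ⇒ β ≥ 4/16 = 1/4.
Doria: cooperation gives 6 each period; deviation gives 15 once then 3 forever.
  β ≥ 9/12 = 3/4.
Both must hold, so the binding constraint is Doria's: β ≥ 3/4.

3/4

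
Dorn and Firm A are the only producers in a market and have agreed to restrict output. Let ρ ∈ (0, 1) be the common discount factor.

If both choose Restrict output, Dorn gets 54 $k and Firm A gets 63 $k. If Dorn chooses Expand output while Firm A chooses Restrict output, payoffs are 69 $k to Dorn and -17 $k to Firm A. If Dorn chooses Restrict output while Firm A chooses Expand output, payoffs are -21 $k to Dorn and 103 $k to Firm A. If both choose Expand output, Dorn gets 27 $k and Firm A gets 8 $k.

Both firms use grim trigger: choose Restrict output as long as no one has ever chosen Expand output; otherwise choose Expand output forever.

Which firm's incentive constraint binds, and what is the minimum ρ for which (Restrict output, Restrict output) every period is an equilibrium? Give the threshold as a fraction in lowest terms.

Firm A; ρ ≥ 8/19

Dorn: cooperation gives 54 each period; deviation gives 69 once then 27 forever.
  54/(1−ρ) ≥ 69 + 27ρ/(1−ρ) ⇒ ρ ≥ 15/42 = 5/14.
Firm A: cooperation gives 63 each period; deviation gives 103 once then 8 forever.
  ρ ≥ 40/95 = 8/19.
Both must hold, so the binding constraint is Firm A's: ρ ≥ 8/19.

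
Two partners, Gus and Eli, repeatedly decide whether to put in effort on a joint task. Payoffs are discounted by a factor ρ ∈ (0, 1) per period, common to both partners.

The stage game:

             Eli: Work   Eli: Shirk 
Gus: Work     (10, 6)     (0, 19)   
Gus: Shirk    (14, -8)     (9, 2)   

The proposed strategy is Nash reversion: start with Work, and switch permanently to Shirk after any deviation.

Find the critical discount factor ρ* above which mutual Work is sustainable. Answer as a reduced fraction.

4/5

Gus's threshold: (14−10)/(14−9) = 4/5.
Eli's threshold: (19−6)/(19−2) = 13/17.
4/5 > 13/17, so Gus binds and ρ* = 4/5.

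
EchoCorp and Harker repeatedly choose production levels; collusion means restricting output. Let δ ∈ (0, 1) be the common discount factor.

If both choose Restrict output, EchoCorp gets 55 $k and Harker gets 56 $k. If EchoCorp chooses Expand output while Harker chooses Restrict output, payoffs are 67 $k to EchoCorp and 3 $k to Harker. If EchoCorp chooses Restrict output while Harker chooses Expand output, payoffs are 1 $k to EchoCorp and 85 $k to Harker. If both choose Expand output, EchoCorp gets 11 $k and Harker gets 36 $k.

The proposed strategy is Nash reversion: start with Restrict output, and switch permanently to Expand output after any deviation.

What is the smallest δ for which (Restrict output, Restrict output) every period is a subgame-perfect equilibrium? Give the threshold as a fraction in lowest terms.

EchoCorp: cooperation gives 55 each period; deviation gives 67 once then 11 forever.
  55/(1−δ) ≥ 67 + 11δ/(1−δ) ⇒ δ ≥ 12/56 = 3/14.
Harker: cooperation gives 56 each period; deviation gives 85 once then 36 forever.
  δ ≥ 29/49.
Both must hold, so the binding constraint is Harker's: δ ≥ 29/49.

29/49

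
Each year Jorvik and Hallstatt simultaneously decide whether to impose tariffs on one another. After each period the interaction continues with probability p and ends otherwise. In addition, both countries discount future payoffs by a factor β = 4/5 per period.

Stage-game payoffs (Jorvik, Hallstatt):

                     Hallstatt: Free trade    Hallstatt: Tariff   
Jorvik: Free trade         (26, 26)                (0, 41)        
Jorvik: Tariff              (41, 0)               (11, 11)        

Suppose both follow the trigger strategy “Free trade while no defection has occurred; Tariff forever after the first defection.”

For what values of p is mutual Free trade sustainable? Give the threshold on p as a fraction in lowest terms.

5/8

With continuation probability p and discount β, the effective per-period discount factor is βp.
Grim-trigger IC: βp ≥ (41−26)/(41−11) = 1/2.
So p ≥ (1/2)/(4/5) = 5/8.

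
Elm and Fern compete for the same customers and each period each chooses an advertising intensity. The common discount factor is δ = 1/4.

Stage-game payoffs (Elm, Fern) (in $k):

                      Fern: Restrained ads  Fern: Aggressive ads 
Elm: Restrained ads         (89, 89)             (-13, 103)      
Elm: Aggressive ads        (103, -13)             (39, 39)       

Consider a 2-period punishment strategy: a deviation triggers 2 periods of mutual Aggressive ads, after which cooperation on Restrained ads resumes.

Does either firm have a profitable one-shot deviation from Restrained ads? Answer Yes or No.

A one-shot deviation gives 103 now, then 39 for 2 periods, then back to 89.
Gain from deviating: (103−89) today; loss: (89−39) in each of the next 2 periods.
No-deviation condition: (89−39)(δ+…+δ^2) ≥ 103−89, i.e. δ+…+δ^2 ≥ 7/25.
At δ = 1/4: δ+…+δ^2 = 0.3125 ≥ 0.2800.
So cooperation is sustainable.

No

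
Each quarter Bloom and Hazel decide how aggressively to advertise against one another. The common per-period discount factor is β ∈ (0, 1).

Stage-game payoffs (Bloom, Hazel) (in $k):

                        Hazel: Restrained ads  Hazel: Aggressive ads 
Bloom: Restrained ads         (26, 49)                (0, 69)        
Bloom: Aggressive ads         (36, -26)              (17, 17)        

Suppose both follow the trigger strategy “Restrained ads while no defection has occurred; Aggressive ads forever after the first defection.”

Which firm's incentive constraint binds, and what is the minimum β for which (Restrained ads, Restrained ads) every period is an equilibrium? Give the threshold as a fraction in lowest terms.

Bloom; β ≥ 10/19

Bloom's threshold: (36−26)/(36−17) = 10/19.
Hazel's threshold: (69−49)/(69−17) = 5/13.
10/19 > 5/13, so Bloom binds and β* = 10/19.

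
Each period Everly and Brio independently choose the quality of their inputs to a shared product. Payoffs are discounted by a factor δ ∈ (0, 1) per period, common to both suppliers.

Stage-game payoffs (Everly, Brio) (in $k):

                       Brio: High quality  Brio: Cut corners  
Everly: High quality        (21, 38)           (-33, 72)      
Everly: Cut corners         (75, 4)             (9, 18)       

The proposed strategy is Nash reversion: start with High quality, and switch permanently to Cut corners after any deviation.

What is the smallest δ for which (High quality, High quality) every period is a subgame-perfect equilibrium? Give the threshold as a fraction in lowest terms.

9/11

Everly: cooperation gives 21 each period; deviation gives 75 once then 9 forever.
  21/(1−δ) ≥ 75 + 9δ/(1−δ) ⇒ δ ≥ 54/66 = 9/11.
Brio: cooperation gives 38 each period; deviation gives 72 once then 18 forever.
  δ ≥ 34/54 = 17/27.
Both must hold, so the binding constraint is Everly's: δ ≥ 9/11.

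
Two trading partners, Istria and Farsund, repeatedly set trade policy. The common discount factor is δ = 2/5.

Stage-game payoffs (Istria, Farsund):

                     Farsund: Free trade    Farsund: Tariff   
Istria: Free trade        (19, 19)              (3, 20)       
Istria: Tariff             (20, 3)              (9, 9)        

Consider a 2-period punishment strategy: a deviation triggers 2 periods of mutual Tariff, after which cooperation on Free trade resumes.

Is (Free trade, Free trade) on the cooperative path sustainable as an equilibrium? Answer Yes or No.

Comparing payoff streams over the 3 periods until play realigns: cooperate → 19(1+δ+…+δ^2); deviate → 20 + 9(δ+…+δ^2).
Cooperation is sustained iff (19−9)(δ+…+δ^2) ≥ 20−19.
δ+…+δ^2 = 2/5·(1−(2/5)^2)/(1−2/5) = 0.5600, and (20−19)/(19−9) = 0.1000.
0.5600 ≥ 0.1000, so cooperation is sustainable.

Yes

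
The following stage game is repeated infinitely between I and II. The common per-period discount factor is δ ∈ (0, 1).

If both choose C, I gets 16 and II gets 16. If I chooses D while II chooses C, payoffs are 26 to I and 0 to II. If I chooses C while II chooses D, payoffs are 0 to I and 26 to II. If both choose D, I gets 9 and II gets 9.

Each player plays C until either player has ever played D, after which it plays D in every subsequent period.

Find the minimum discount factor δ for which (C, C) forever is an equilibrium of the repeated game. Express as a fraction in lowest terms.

10/17

Under grim trigger the critical discount factor is (T−C)/(T−P) with T = 26, C = 16, P = 9.
δ* = (26−16)/(26−9) = 10/17.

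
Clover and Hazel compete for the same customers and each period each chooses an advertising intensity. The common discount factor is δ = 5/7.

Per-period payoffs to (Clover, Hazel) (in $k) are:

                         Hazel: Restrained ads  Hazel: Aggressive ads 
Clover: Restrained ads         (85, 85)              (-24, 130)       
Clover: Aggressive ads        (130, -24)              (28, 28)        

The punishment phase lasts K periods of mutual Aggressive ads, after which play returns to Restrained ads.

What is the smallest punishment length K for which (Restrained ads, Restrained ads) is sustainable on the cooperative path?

No profitable deviation requires (85−28)(δ+…+δ^K) ≥ 130−85, i.e. δ+…+δ^K ≥ 15/19 ≈ 0.7895.
With δ = 5/7, the partial sums are K=1: 0.7143, K=2: 1.2245.
K = 2 is the first length at which the sum reaches 0.7895.

2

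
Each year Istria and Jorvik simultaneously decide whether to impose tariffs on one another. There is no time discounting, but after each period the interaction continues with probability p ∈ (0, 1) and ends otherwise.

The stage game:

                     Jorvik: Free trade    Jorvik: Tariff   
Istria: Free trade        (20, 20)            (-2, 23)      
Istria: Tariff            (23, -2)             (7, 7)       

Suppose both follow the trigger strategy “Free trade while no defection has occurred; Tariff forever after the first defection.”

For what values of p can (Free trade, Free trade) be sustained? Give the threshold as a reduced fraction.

3/16

Expected cooperation value is 20 + p·20 + p²·20 + … = 20/(1−p); deviation gives 23 + p·7/(1−p).
20 ≥ 23(1−p) + 7p ⇒ 16p ≥ 3 ⇒ p ≥ 3/16.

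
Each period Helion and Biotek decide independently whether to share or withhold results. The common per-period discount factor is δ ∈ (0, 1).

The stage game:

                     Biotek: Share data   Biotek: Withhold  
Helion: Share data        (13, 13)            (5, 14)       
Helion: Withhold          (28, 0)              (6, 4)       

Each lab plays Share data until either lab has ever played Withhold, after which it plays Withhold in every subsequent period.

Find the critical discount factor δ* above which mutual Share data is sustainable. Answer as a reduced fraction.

15/22

For Helion: deviation gain 28−13 = 15, per-period punishment loss 13−6 = 7. IC gives δ ≥ 15/22.
For Biotek: gain 1, loss 9 per period, so δ ≥ 1/10.
The tighter constraint is Helion's, so cooperation needs δ ≥ 15/22.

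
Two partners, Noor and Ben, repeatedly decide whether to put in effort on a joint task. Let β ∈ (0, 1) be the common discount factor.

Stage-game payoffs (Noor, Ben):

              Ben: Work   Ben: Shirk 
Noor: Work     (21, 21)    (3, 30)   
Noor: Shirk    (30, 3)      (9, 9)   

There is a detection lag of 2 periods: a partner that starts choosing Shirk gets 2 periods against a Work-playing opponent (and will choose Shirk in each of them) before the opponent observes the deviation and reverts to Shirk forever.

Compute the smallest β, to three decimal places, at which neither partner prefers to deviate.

0.655

A deviator earns 30 for 2 periods, then 9 forever; cooperating earns 21 forever. Multiplying the IC by (1−β):
21 ≥ 30(1−β^2) + 9β^2, so 21·β^2 ≥ 9 and β^2 ≥ 3/7.
β ≥ (3/7)^(1/2) ≈ 0.655.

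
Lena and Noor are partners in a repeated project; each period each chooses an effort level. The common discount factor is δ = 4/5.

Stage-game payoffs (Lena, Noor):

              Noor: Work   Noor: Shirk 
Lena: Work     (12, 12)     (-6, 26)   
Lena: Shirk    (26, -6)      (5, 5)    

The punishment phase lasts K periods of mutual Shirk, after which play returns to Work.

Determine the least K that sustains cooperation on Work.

IC: δ(1−δ^K)/(1−δ) ≥ (26−12)/(12−5) = 2.
With δ = 4/5: need 1 − δ^K ≥ 2·(1−4/5)/(4/5), i.e. δ^K ≤ 0.5000.
Since (4/5)^3 = 0.5120 and (4/5)^4 = 0.4096, the smallest such K is 4.

4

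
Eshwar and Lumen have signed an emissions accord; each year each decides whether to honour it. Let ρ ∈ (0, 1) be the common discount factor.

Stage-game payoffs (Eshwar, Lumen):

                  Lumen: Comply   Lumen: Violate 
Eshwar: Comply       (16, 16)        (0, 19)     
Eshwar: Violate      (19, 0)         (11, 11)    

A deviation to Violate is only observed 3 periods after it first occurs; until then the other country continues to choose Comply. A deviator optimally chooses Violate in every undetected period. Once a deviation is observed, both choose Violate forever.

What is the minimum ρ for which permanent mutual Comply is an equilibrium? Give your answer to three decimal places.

Deviating for the 3 undetected periods gains 19−16 = 3 per period over cooperation, then loses 16−11 = 5 per period forever once punishment starts.
Gain: 3(1 + ρ + … + ρ^2); loss: 5·ρ^3/(1−ρ).
No profitable deviation ⇔ 3(1−ρ^3) ≤ 5·ρ^3, i.e. ρ^3 ≥ 3/(3+5) = 3/8.
Hence ρ ≥ (3/8)^(1/3) ≈ 0.721.

0.721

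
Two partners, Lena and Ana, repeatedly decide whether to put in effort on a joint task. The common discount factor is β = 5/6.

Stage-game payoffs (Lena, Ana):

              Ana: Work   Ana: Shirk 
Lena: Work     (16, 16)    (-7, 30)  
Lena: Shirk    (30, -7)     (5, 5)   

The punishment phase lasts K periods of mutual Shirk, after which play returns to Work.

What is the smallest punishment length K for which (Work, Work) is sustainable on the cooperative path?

IC: β(1−β^K)/(1−β) ≥ (30−16)/(16−5) = 14/11.
With β = 5/6: need 1 − β^K ≥ 14/11·(1−5/6)/(5/6), i.e. β^K ≤ 0.7455.
Since (5/6)^1 = 0.8333 and (5/6)^2 = 0.6944, the smallest such K is 2.

2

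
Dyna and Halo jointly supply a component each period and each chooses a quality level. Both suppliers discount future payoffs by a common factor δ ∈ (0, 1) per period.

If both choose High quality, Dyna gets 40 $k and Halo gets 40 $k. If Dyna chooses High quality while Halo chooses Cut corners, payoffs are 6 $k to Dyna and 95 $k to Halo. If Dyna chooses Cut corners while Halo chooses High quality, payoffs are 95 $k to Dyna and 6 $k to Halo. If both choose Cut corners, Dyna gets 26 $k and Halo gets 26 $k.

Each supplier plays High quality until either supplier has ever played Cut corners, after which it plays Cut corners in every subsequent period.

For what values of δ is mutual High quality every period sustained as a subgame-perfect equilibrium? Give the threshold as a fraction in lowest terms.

55/69

40/(1−δ) ≥ 95 + 26δ/(1−δ)
40 ≥ 95 − 69δ
δ ≥ 55/69.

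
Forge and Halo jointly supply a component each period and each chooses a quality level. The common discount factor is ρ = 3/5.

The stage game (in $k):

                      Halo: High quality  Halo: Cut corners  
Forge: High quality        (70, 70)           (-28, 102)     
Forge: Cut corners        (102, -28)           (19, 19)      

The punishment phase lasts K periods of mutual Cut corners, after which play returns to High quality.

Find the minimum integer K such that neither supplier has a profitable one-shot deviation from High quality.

No profitable deviation requires (70−19)(ρ+…+ρ^K) ≥ 102−70, i.e. ρ+…+ρ^K ≥ 32/51 ≈ 0.6275.
With ρ = 3/5, the partial sums are K=1: 0.6000, K=2: 0.9600.
K = 2 is the first length at which the sum reaches 0.6275.

2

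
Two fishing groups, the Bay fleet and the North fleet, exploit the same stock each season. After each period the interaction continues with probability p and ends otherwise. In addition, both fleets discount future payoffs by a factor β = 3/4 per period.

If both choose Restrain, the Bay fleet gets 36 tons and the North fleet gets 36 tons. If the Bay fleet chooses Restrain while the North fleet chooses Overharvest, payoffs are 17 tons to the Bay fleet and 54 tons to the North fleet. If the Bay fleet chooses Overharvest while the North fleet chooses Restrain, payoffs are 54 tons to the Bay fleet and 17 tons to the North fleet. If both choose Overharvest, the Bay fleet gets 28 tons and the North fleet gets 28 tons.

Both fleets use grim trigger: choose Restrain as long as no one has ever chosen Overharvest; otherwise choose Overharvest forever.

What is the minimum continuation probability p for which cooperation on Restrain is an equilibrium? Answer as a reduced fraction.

Expected continuation weight on next period's payoff is β·p = 3/4·p, which plays the role of the discount factor.
Cooperation requires 3/4·p ≥ (54−36)/(54−28) = 9/13, hence p ≥ 12/13.

12/13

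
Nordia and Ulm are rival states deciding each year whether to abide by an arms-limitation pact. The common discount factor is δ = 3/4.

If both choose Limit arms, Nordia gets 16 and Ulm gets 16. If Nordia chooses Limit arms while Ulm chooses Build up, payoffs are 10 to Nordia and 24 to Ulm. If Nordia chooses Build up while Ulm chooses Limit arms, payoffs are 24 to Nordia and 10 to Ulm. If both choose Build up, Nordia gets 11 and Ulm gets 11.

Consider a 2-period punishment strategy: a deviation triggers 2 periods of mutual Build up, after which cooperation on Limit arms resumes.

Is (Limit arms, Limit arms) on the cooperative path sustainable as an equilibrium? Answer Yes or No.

A one-shot deviation gives 24 now, then 11 for 2 periods, then back to 16.
Gain from deviating: (24−16) today; loss: (16−11) in each of the next 2 periods.
No-deviation condition: (16−11)(δ+…+δ^2) ≥ 24−16, i.e. δ+…+δ^2 ≥ 8/5.
At δ = 3/4: δ+…+δ^2 = 1.3125 < 1.6000.
So cooperation is not sustainable.

No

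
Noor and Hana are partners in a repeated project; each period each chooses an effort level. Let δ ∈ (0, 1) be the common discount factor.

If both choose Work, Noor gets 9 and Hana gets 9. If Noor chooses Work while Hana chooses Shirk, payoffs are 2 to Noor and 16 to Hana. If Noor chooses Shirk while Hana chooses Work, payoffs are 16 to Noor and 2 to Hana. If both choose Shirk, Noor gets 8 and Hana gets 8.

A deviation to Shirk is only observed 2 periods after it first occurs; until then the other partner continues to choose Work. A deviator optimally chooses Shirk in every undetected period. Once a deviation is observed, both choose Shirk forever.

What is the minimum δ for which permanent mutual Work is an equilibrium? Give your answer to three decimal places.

0.935

A deviator earns 16 for 2 periods, then 8 forever; cooperating earns 9 forever. Multiplying the IC by (1−δ):
9 ≥ 16(1−δ^2) + 8δ^2, so 8·δ^2 ≥ 7 and δ^2 ≥ 7/8.
δ ≥ (7/8)^(1/2) ≈ 0.935.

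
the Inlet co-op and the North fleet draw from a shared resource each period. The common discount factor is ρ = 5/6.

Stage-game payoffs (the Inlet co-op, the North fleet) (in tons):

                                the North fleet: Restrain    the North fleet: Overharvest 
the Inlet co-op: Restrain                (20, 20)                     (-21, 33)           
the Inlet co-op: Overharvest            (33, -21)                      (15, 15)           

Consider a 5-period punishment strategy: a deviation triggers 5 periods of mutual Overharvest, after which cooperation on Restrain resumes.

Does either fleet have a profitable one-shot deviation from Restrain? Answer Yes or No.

Comparing payoff streams over the 6 periods until play realigns: cooperate → 20(1+ρ+…+ρ^5); deviate → 33 + 15(ρ+…+ρ^5).
Cooperation is sustained iff (20−15)(ρ+…+ρ^5) ≥ 33−20.
ρ+…+ρ^5 = 5/6·(1−(5/6)^5)/(1−5/6) = 2.9906, and (33−20)/(20−15) = 2.6000.
2.9906 ≥ 2.6000, so cooperation is sustainable.

No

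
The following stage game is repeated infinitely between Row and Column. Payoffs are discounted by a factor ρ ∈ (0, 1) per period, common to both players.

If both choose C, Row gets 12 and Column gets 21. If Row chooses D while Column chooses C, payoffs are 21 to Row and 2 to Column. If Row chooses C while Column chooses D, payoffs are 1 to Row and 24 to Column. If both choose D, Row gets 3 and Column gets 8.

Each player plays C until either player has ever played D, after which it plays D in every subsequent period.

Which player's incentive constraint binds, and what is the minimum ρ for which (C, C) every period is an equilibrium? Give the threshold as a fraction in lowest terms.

Row; ρ ≥ 1/2

For Row: deviation gain 21−12 = 9, per-period punishment loss 12−3 = 9. IC gives ρ ≥ 9/18 = 1/2.
For Column: gain 3, loss 13 per period, so ρ ≥ 3/16.
The tighter constraint is Row's, so cooperation needs ρ ≥ 1/2.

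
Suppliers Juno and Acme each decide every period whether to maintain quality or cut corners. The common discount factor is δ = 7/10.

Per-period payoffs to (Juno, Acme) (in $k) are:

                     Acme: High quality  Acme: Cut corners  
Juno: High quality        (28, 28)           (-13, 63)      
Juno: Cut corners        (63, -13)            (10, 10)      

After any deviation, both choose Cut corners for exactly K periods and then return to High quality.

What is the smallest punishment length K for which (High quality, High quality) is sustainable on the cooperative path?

IC: δ(1−δ^K)/(1−δ) ≥ (63−28)/(28−10) = 35/18.
With δ = 7/10: need 1 − δ^K ≥ 35/18·(1−7/10)/(7/10), i.e. δ^K ≤ 0.1667.
Since (7/10)^5 = 0.1681 and (7/10)^6 = 0.1176, the smallest such K is 6.

6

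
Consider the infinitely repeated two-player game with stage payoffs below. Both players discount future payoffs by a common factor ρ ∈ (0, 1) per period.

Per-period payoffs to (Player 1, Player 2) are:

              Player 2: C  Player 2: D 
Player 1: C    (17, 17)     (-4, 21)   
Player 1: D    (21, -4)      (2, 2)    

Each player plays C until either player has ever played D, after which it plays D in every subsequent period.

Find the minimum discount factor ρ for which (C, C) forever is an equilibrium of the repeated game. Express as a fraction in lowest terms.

One-period gain from deviating is 21 − 17 = 4. The loss is 17 − 2 = 15 in every subsequent period, with present value 15·ρ/(1−ρ).
Deviation is unprofitable when 15·ρ/(1−ρ) ≥ 4, i.e. ρ/(1−ρ) ≥ 4/15.
Equivalently ρ ≥ 4/(4+15) = 4/19.

4/19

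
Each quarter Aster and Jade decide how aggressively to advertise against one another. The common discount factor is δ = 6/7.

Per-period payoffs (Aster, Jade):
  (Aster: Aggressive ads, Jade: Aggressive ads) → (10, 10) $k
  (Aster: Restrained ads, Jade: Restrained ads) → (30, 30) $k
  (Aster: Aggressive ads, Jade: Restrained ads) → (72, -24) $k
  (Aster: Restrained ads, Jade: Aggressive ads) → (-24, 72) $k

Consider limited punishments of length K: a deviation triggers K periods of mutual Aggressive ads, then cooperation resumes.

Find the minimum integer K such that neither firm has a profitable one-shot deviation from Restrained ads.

3

Need Σ_{k=1}^{K} δ^k ≥ (72−30)/(30−10) = 2.1000 at δ = 6/7.
At K = 2 the sum is 1.5918 < 2.1000; at K = 3 it is 2.2216 ≥ 2.1000.
So the minimum punishment length is K = 3.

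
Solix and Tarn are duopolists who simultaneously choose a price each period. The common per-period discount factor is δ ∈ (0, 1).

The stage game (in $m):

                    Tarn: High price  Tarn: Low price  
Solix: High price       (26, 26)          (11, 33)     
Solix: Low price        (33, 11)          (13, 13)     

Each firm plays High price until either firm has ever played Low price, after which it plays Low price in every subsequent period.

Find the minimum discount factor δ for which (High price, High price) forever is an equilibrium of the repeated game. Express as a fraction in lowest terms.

One-period gain from deviating is 33 − 26 = 7. The loss is 26 − 13 = 13 in every subsequent period, with present value 13·δ/(1−δ).
Deviation is unprofitable when 13·δ/(1−δ) ≥ 7, i.e. δ/(1−δ) ≥ 7/13.
Equivalently δ ≥ 7/(7+13) = 7/20.

7/20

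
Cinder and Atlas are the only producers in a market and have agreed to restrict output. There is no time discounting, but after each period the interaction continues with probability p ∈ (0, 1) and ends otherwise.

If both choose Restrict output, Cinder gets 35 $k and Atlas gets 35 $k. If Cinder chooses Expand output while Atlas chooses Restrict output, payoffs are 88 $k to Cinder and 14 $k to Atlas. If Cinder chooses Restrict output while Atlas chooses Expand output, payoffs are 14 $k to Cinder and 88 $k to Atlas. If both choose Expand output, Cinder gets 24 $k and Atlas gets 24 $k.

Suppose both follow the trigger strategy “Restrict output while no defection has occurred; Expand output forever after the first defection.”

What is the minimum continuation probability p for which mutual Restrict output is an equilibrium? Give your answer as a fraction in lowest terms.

53/64

Expected cooperation value is 35 + p·35 + p²·35 + … = 35/(1−p); deviation gives 88 + p·24/(1−p).
35 ≥ 88(1−p) + 24p ⇒ 64p ≥ 53 ⇒ p ≥ 53/64.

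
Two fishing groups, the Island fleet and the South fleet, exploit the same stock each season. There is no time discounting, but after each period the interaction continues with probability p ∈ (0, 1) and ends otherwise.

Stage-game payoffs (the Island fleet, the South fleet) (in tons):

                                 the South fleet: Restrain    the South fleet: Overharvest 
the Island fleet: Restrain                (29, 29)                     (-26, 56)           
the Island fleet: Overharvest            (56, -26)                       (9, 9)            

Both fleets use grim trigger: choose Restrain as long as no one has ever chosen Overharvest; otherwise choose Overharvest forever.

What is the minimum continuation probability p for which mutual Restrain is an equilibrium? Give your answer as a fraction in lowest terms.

With no time discounting, the continuation probability p plays the role of the discount factor.
Grim-trigger IC: 29/(1−p) ≥ 56 + 9p/(1−p) ⇒ p ≥ (56−29)/(56−9) = 27/47.

27/47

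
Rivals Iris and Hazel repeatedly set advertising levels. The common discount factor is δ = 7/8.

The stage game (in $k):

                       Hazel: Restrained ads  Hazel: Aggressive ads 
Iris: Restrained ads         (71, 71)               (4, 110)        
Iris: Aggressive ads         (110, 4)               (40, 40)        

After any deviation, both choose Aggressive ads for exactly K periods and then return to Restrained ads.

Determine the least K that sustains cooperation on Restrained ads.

Need Σ_{k=1}^{K} δ^k ≥ (110−71)/(71−40) = 1.2581 at δ = 7/8.
At K = 1 the sum is 0.8750 < 1.2581; at K = 2 it is 1.6406 ≥ 1.2581.
So the minimum punishment length is K = 2.

2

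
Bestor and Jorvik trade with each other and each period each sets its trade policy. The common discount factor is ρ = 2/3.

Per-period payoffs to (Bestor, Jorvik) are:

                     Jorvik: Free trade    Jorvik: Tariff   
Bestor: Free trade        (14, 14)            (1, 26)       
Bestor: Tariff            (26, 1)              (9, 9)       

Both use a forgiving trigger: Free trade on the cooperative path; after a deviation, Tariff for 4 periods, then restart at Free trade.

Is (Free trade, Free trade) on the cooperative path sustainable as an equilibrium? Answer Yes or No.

A one-shot deviation gives 26 now, then 9 for 4 periods, then back to 14.
Gain from deviating: (26−14) today; loss: (14−9) in each of the next 4 periods.
No-deviation condition: (14−9)(ρ+…+ρ^4) ≥ 26−14, i.e. ρ+…+ρ^4 ≥ 12/5.
At ρ = 2/3: ρ+…+ρ^4 = 1.6049 < 2.4000.
So cooperation is not sustainable.

No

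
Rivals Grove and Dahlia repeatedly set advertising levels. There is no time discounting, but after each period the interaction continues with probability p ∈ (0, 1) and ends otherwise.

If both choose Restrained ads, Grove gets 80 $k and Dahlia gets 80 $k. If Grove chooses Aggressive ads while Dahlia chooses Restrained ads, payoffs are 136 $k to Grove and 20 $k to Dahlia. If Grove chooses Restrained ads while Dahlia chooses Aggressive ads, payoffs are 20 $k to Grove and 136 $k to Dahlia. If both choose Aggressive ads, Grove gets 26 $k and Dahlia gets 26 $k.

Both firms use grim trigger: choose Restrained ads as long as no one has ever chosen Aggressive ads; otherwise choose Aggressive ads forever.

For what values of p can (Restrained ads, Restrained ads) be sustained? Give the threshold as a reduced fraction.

With no time discounting, the continuation probability p plays the role of the discount factor.
Grim-trigger IC: 80/(1−p) ≥ 136 + 26p/(1−p) ⇒ p ≥ (136−80)/(136−26) = 28/55.

28/55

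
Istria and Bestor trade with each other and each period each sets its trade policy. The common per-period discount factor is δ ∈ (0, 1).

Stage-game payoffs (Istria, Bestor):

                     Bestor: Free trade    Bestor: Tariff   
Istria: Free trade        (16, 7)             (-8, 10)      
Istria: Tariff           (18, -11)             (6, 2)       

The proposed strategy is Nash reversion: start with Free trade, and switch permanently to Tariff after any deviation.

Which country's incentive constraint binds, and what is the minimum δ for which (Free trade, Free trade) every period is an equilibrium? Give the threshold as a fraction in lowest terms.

Bestor; δ ≥ 3/8

Istria's threshold: (18−16)/(18−6) = 1/6.
Bestor's threshold: (10−7)/(10−2) = 3/8.
1/6 < 3/8, so Bestor binds and δ* = 3/8.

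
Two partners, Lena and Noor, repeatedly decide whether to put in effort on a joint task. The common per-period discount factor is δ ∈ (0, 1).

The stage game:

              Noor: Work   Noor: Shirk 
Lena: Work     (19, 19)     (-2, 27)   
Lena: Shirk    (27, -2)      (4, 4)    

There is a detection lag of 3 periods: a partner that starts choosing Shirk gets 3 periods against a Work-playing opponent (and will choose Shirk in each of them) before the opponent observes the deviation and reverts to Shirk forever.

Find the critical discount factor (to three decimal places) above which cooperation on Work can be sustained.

0.703

Deviating for the 3 undetected periods gains 27−19 = 8 per period over cooperation, then loses 19−4 = 15 per period forever once punishment starts.
Gain: 8(1 + δ + … + δ^2); loss: 15·δ^3/(1−δ).
No profitable deviation ⇔ 8(1−δ^3) ≤ 15·δ^3, i.e. δ^3 ≥ 8/(8+15) = 8/23.
Hence δ ≥ (8/23)^(1/3) ≈ 0.703.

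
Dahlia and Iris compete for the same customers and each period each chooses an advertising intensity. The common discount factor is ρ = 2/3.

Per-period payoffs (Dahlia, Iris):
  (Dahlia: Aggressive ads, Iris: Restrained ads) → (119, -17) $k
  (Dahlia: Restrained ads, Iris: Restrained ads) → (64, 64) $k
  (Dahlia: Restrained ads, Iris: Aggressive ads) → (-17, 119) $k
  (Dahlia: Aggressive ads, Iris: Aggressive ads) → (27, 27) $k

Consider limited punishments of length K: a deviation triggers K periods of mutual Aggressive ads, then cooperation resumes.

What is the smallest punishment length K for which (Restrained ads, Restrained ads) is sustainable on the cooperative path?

4

Need Σ_{k=1}^{K} ρ^k ≥ (119−64)/(64−27) = 1.4865 at ρ = 2/3.
At K = 3 the sum is 1.4074 < 1.4865; at K = 4 it is 1.6049 ≥ 1.4865.
So the minimum punishment length is K = 4.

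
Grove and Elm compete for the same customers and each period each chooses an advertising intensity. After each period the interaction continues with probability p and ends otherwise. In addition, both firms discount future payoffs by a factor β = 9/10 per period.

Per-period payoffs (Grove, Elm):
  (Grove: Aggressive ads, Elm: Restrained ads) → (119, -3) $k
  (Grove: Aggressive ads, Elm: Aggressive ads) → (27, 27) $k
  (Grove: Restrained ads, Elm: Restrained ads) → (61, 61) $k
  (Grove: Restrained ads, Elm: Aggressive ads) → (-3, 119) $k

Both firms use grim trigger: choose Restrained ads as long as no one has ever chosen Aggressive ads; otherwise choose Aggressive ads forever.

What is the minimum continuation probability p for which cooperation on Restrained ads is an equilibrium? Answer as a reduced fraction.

145/207

With continuation probability p and discount β, the effective per-period discount factor is βp.
Grim-trigger IC: βp ≥ (119−61)/(119−27) = 29/46.
So p ≥ (29/46)/(9/10) = 145/207.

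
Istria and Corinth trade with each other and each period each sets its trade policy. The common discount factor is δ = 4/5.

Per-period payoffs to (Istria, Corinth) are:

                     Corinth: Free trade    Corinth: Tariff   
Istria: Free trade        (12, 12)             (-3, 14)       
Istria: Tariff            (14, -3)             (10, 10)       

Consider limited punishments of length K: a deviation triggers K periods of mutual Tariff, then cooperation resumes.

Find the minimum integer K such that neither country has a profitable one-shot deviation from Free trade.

2

IC: δ(1−δ^K)/(1−δ) ≥ (14−12)/(12−10) = 1.
With δ = 4/5: need 1 − δ^K ≥ 1·(1−4/5)/(4/5), i.e. δ^K ≤ 0.7500.
Since (4/5)^1 = 0.8000 and (4/5)^2 = 0.6400, the smallest such K is 2.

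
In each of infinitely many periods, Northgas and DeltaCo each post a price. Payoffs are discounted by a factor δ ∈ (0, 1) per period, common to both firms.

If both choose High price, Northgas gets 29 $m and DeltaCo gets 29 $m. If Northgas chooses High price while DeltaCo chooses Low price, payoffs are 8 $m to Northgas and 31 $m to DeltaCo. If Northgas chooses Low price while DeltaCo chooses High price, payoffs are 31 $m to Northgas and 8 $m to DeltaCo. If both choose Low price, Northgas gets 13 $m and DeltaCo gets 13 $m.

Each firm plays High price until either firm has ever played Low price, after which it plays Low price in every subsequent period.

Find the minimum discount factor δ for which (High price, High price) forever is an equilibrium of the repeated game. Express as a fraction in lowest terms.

29/(1−δ) ≥ 31 + 13δ/(1−δ)
29 ≥ 31 − 18δ
δ ≥ 2/18 = 1/9.

1/9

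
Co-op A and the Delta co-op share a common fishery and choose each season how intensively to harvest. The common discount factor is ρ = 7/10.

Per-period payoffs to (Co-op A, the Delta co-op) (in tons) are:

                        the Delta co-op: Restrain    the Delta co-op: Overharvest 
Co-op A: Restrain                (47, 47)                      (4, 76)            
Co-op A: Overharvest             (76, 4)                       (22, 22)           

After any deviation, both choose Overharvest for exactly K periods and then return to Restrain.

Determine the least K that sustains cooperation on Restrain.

2

Need Σ_{k=1}^{K} ρ^k ≥ (76−47)/(47−22) = 1.1600 at ρ = 7/10.
At K = 1 the sum is 0.7000 < 1.1600; at K = 2 it is 1.1900 ≥ 1.1600.
So the minimum punishment length is K = 2.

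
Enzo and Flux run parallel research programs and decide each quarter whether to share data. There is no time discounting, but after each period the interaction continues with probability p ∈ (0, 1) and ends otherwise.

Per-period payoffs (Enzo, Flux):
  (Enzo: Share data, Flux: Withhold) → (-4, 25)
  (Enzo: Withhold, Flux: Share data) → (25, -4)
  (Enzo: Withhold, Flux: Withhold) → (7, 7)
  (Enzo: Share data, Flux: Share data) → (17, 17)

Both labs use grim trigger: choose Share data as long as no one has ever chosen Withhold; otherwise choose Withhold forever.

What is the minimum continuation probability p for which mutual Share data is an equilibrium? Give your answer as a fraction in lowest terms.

4/9

Expected cooperation value is 17 + p·17 + p²·17 + … = 17/(1−p); deviation gives 25 + p·7/(1−p).
17 ≥ 25(1−p) + 7p ⇒ 18p ≥ 8 ⇒ p ≥ 8/18 = 4/9.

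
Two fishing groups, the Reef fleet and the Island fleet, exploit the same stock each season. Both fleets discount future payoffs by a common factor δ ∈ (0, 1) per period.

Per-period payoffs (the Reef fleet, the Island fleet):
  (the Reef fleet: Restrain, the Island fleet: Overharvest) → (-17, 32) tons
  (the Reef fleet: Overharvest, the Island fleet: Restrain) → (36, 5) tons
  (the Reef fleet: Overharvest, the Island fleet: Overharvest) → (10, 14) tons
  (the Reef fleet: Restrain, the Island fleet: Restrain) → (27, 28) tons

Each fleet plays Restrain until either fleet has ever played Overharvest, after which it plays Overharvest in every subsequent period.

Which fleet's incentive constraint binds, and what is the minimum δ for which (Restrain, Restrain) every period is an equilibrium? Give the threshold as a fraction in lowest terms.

For the Reef fleet: deviation gain 36−27 = 9, per-period punishment loss 27−10 = 17. IC gives δ ≥ 9/26.
For the Island fleet: gain 4, loss 14 per period, so δ ≥ 4/18 = 2/9.
The tighter constraint is the Reef fleet's, so cooperation needs δ ≥ 9/26.

the Reef fleet; δ ≥ 9/26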